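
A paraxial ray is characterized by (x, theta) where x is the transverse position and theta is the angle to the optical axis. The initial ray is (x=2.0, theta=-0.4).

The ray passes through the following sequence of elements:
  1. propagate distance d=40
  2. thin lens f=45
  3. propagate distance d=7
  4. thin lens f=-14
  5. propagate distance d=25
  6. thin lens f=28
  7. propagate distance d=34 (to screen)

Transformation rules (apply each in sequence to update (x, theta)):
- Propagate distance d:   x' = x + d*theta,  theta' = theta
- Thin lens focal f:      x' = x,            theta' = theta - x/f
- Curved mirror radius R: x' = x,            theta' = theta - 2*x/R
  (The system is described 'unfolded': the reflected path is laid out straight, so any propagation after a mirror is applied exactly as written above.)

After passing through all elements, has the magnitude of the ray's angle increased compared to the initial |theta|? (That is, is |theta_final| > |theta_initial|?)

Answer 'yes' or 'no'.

Initial: x=2.0000 theta=-0.4000
After 1 (propagate distance d=40): x=-14.0000 theta=-0.4000
After 2 (thin lens f=45): x=-14.0000 theta=-4/45 (≈-0.0889)
After 3 (propagate distance d=7): x=-658/45 (≈-14.6222) theta=-4/45 (≈-0.0889)
After 4 (thin lens f=-14): x=-658/45 (≈-14.6222) theta=-17/15 (≈-1.1333)
After 5 (propagate distance d=25): x=-1933/45 (≈-42.9556) theta=-17/15 (≈-1.1333)
After 6 (thin lens f=28): x=-1933/45 (≈-42.9556) theta=101/252 (≈0.4008)
After 7 (propagate distance d=34 (to screen)): x=-2053/70 (≈-29.3286) theta=101/252 (≈0.4008)
|theta_initial|=0.4000 |theta_final|=101/252 (≈0.4008) -> increased

Answer: yes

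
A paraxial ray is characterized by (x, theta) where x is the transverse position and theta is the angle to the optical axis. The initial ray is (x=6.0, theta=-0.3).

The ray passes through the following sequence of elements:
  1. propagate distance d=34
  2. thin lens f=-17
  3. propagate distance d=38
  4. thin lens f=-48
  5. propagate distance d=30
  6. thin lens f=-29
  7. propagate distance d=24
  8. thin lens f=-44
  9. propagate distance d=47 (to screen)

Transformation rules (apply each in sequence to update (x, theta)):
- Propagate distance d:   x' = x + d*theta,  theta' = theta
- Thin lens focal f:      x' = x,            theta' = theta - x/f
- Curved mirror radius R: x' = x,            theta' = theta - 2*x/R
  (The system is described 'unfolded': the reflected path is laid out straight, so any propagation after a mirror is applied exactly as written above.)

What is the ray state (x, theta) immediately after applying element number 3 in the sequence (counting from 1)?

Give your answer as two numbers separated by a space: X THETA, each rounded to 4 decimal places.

Initial: x=6.0000 theta=-0.3000
After 1 (propagate distance d=34): x=-4.2000 theta=-0.3000
After 2 (thin lens f=-17): x=-4.2000 theta=-93/170 (≈-0.5471)
After 3 (propagate distance d=38): x=-2124/85 (≈-24.9882) theta=-93/170 (≈-0.5471)
Rounded to 4 decimal places: x = -24.9882, theta = -0.5471

Answer: -24.9882 -0.5471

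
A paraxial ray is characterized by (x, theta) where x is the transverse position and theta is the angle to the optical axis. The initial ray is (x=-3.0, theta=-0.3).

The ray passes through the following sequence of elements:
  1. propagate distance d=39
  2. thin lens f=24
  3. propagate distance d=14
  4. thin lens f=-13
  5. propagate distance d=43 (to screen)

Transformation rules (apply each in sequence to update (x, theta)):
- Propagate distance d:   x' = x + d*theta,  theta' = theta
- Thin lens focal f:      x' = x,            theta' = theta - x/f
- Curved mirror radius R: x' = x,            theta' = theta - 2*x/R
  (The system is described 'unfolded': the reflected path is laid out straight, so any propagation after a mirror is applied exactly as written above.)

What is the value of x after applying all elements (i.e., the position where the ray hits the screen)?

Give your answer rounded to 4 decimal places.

Answer: -31.0394

Derivation:
Initial: x=-3.0000 theta=-0.3000
After 1 (propagate distance d=39): x=-14.7000 theta=-0.3000
After 2 (thin lens f=24): x=-14.7000 theta=0.3125
After 3 (propagate distance d=14): x=-10.3250 theta=0.3125
After 4 (thin lens f=-13): x=-10.3250 theta=-501/1040 (≈-0.4817)
After 5 (propagate distance d=43 (to screen)): x=-32281/1040 (≈-31.0394) theta=-501/1040 (≈-0.4817)
Rounded to 4 decimal places: x = -31.0394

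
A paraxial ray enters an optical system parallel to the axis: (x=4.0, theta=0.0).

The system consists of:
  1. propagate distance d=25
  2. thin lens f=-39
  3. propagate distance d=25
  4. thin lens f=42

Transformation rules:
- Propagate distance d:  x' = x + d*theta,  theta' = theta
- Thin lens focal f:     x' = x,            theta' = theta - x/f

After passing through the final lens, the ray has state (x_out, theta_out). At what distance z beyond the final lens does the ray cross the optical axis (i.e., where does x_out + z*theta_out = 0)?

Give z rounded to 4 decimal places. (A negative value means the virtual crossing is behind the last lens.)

Initial: x=4.0000 theta=0.0000
After 1 (propagate distance d=25): x=4.0000 theta=0.0000
After 2 (thin lens f=-39): x=4.0000 theta=4/39 (≈0.1026)
After 3 (propagate distance d=25): x=256/39 (≈6.5641) theta=4/39 (≈0.1026)
After 4 (thin lens f=42): x=256/39 (≈6.5641) theta=-44/819 (≈-0.0537)
z_focus = -x_out/theta_out = -(256/39)/(-44/819) = 1344/11 ≈ 122.1818
Rounded to 4 decimal places: z = 122.1818

Answer: 122.1818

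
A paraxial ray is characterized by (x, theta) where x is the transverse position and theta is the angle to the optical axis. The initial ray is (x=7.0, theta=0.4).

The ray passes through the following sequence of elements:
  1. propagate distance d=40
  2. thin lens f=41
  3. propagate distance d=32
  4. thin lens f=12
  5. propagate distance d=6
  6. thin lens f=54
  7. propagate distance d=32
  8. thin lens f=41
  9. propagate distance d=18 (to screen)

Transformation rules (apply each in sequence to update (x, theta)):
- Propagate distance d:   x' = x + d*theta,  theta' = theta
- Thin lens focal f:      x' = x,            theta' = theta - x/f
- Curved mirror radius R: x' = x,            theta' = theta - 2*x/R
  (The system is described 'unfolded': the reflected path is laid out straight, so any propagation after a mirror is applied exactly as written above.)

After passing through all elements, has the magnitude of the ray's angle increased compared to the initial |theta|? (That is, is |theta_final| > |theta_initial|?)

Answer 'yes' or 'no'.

Answer: yes

Derivation:
Initial: x=7.0000 theta=0.4000
After 1 (propagate distance d=40): x=23.0000 theta=0.4000
After 2 (thin lens f=41): x=23.0000 theta=-33/205 (≈-0.1610)
After 3 (propagate distance d=32): x=3659/205 (≈17.8488) theta=-33/205 (≈-0.1610)
After 4 (thin lens f=12): x=3659/205 (≈17.8488) theta=-811/492 (≈-1.6484)
After 5 (propagate distance d=6): x=3263/410 (≈7.9585) theta=-811/492 (≈-1.6484)
After 6 (thin lens f=54): x=3263/410 (≈7.9585) theta=-19879/11070 (≈-1.7958)
After 7 (propagate distance d=32): x=-548027/11070 (≈-49.5056) theta=-19879/11070 (≈-1.7958)
After 8 (thin lens f=41): x=-548027/11070 (≈-49.5056) theta=-14834/25215 (≈-0.5883)
After 9 (propagate distance d=18 (to screen)): x=-27275323/453870 (≈-60.0950) theta=-14834/25215 (≈-0.5883)
|theta_initial|=0.4000 |theta_final|=14834/25215 (≈0.5883) -> increased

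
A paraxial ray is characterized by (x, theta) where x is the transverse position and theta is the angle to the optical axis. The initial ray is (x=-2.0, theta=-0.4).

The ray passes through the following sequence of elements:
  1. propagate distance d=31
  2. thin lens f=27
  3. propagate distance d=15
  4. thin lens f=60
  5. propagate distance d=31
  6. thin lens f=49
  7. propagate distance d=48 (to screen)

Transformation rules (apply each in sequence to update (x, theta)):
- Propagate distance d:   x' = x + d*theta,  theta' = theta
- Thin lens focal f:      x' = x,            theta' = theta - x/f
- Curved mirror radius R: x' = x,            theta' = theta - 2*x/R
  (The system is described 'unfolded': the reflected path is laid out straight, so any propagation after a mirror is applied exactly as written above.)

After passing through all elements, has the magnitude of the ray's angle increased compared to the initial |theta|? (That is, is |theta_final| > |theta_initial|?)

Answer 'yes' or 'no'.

Initial: x=-2.0000 theta=-0.4000
After 1 (propagate distance d=31): x=-14.4000 theta=-0.4000
After 2 (thin lens f=27): x=-14.4000 theta=2/15 (≈0.1333)
After 3 (propagate distance d=15): x=-12.4000 theta=2/15 (≈0.1333)
After 4 (thin lens f=60): x=-12.4000 theta=0.3400
After 5 (propagate distance d=31): x=-1.8600 theta=0.3400
After 6 (thin lens f=49): x=-1.8600 theta=463/1225 (≈0.3780)
After 7 (propagate distance d=48 (to screen)): x=39891/2450 (≈16.2820) theta=463/1225 (≈0.3780)
|theta_initial|=0.4000 |theta_final|=463/1225 (≈0.3780) -> not increased

Answer: no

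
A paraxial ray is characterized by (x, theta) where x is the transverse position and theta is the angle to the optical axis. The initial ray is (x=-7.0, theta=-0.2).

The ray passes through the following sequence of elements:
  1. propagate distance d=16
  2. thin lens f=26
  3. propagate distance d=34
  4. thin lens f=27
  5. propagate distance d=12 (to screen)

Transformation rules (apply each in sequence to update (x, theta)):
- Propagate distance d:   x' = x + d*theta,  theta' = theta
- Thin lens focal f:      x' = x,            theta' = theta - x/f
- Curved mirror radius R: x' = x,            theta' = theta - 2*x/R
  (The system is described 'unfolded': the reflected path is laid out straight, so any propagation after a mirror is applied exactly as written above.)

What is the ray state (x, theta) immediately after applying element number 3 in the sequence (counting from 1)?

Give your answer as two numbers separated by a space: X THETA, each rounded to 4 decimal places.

Answer: -3.6615 0.1923

Derivation:
Initial: x=-7.0000 theta=-0.2000
After 1 (propagate distance d=16): x=-10.2000 theta=-0.2000
After 2 (thin lens f=26): x=-10.2000 theta=5/26 (≈0.1923)
After 3 (propagate distance d=34): x=-238/65 (≈-3.6615) theta=5/26 (≈0.1923)
Rounded to 4 decimal places: x = -3.6615, theta = 0.1923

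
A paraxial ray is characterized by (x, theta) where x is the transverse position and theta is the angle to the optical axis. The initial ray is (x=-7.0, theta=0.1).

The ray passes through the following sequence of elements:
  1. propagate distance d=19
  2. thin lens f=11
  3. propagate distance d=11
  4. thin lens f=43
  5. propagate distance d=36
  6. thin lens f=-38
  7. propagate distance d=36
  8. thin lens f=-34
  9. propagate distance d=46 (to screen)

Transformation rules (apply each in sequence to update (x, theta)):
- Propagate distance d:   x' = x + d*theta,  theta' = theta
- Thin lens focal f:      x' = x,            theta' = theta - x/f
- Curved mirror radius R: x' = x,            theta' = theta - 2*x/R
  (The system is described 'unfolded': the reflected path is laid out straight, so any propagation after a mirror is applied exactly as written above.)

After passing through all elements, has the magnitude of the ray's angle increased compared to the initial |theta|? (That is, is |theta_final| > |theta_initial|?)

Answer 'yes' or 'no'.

Answer: yes

Derivation:
Initial: x=-7.0000 theta=0.1000
After 1 (propagate distance d=19): x=-5.1000 theta=0.1000
After 2 (thin lens f=11): x=-5.1000 theta=31/55 (≈0.5636)
After 3 (propagate distance d=11): x=1.1000 theta=31/55 (≈0.5636)
After 4 (thin lens f=43): x=1.1000 theta=509/946 (≈0.5381)
After 5 (propagate distance d=36): x=96823/4730 (≈20.4700) theta=509/946 (≈0.5381)
After 6 (thin lens f=-38): x=96823/4730 (≈20.4700) theta=193533/179740 (≈1.0767)
After 7 (propagate distance d=36): x=5323231/89870 (≈59.2326) theta=193533/179740 (≈1.0767)
After 8 (thin lens f=-34): x=5323231/89870 (≈59.2326) theta=2153323/763895 (≈2.8189)
After 9 (propagate distance d=46 (to screen)): x=288600643/1527790 (≈188.9007) theta=2153323/763895 (≈2.8189)
|theta_initial|=0.1000 |theta_final|=2153323/763895 (≈2.8189) -> increased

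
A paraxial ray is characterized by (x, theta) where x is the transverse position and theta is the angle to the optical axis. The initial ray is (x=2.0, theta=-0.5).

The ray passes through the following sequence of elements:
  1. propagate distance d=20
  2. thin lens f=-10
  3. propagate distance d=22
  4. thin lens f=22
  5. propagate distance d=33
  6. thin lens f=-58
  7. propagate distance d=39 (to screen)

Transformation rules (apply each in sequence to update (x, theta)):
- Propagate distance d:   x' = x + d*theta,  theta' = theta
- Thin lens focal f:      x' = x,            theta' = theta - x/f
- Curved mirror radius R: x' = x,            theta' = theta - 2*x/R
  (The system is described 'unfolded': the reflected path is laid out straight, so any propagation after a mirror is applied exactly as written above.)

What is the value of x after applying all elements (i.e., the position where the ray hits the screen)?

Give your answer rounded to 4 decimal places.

Initial: x=2.0000 theta=-0.5000
After 1 (propagate distance d=20): x=-8.0000 theta=-0.5000
After 2 (thin lens f=-10): x=-8.0000 theta=-1.3000
After 3 (propagate distance d=22): x=-36.6000 theta=-1.3000
After 4 (thin lens f=22): x=-36.6000 theta=4/11 (≈0.3636)
After 5 (propagate distance d=33): x=-24.6000 theta=4/11 (≈0.3636)
After 6 (thin lens f=-58): x=-24.6000 theta=-193/3190 (≈-0.0605)
After 7 (propagate distance d=39 (to screen)): x=-86001/3190 (≈-26.9596) theta=-193/3190 (≈-0.0605)
Rounded to 4 decimal places: x = -26.9596

Answer: -26.9596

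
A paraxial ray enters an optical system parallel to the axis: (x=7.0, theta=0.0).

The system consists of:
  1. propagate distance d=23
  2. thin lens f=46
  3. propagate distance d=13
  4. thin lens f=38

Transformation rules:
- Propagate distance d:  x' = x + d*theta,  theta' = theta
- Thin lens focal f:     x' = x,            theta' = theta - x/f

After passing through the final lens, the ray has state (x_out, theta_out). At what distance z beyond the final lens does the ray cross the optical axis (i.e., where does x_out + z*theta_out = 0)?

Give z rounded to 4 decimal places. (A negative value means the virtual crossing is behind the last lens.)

Initial: x=7.0000 theta=0.0000
After 1 (propagate distance d=23): x=7.0000 theta=0.0000
After 2 (thin lens f=46): x=7.0000 theta=-7/46 (≈-0.1522)
After 3 (propagate distance d=13): x=231/46 (≈5.0217) theta=-7/46 (≈-0.1522)
After 4 (thin lens f=38): x=231/46 (≈5.0217) theta=-497/1748 (≈-0.2843)
z_focus = -x_out/theta_out = -(231/46)/(-497/1748) = 1254/71 ≈ 17.6620
Rounded to 4 decimal places: z = 17.6620

Answer: 17.6620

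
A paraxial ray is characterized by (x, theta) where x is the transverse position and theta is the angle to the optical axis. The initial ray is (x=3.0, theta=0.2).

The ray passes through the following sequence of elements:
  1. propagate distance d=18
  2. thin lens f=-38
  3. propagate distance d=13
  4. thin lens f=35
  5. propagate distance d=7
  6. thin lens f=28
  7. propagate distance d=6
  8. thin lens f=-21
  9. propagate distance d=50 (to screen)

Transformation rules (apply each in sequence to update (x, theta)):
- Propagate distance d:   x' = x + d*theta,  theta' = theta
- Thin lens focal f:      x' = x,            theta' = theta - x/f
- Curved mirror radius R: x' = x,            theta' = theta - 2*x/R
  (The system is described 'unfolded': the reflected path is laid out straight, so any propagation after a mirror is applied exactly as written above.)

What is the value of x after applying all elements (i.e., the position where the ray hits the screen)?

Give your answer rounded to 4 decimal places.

Answer: 13.5146

Derivation:
Initial: x=3.0000 theta=0.2000
After 1 (propagate distance d=18): x=6.6000 theta=0.2000
After 2 (thin lens f=-38): x=6.6000 theta=71/190 (≈0.3737)
After 3 (propagate distance d=13): x=2177/190 (≈11.4579) theta=71/190 (≈0.3737)
After 4 (thin lens f=35): x=2177/190 (≈11.4579) theta=22/475 (≈0.0463)
After 5 (propagate distance d=7): x=11193/950 (≈11.7821) theta=22/475 (≈0.0463)
After 6 (thin lens f=28): x=11193/950 (≈11.7821) theta=-1423/3800 (≈-0.3745)
After 7 (propagate distance d=6): x=18117/1900 (≈9.5353) theta=-1423/3800 (≈-0.3745)
After 8 (thin lens f=-21): x=18117/1900 (≈9.5353) theta=2117/26600 (≈0.0796)
After 9 (propagate distance d=50 (to screen)): x=44936/3325 (≈13.5146) theta=2117/26600 (≈0.0796)
Rounded to 4 decimal places: x = 13.5146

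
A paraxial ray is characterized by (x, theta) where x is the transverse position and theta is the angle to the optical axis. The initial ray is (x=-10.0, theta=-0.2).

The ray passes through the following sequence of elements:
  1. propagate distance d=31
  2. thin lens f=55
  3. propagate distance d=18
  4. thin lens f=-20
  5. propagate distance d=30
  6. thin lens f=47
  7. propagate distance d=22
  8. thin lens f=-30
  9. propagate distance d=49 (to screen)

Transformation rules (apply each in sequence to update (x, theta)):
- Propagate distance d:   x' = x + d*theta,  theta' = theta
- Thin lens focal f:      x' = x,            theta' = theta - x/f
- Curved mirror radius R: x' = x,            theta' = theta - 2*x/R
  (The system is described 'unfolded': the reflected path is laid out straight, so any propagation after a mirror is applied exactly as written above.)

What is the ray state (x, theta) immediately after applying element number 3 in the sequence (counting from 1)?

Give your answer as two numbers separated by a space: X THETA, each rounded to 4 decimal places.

Initial: x=-10.0000 theta=-0.2000
After 1 (propagate distance d=31): x=-16.2000 theta=-0.2000
After 2 (thin lens f=55): x=-16.2000 theta=26/275 (≈0.0945)
After 3 (propagate distance d=18): x=-3987/275 (≈-14.4982) theta=26/275 (≈0.0945)
Rounded to 4 decimal places: x = -14.4982, theta = 0.0945

Answer: -14.4982 0.0945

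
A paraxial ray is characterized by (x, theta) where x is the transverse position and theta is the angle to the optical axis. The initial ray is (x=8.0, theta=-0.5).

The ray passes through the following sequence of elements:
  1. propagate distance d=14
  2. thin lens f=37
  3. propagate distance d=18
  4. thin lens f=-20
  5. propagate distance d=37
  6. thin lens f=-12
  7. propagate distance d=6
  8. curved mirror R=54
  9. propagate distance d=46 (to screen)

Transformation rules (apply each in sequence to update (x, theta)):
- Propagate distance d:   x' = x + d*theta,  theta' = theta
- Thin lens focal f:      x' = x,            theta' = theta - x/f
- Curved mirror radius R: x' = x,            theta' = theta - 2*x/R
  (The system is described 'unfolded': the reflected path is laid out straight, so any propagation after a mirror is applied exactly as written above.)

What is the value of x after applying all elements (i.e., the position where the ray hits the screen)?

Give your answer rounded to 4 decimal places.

Answer: -161.0967

Derivation:
Initial: x=8.0000 theta=-0.5000
After 1 (propagate distance d=14): x=1.0000 theta=-0.5000
After 2 (thin lens f=37): x=1.0000 theta=-39/74 (≈-0.5270)
After 3 (propagate distance d=18): x=-314/37 (≈-8.4865) theta=-39/74 (≈-0.5270)
After 4 (thin lens f=-20): x=-314/37 (≈-8.4865) theta=-176/185 (≈-0.9514)
After 5 (propagate distance d=37): x=-8082/185 (≈-43.6865) theta=-176/185 (≈-0.9514)
After 6 (thin lens f=-12): x=-8082/185 (≈-43.6865) theta=-1699/370 (≈-4.5919)
After 7 (propagate distance d=6): x=-13179/185 (≈-71.2378) theta=-1699/370 (≈-4.5919)
After 8 (curved mirror R=54): x=-13179/185 (≈-71.2378) theta=-1301/666 (≈-1.9535)
After 9 (propagate distance d=46 (to screen)): x=-268226/1665 (≈-161.0967) theta=-1301/666 (≈-1.9535)
Rounded to 4 decimal places: x = -161.0967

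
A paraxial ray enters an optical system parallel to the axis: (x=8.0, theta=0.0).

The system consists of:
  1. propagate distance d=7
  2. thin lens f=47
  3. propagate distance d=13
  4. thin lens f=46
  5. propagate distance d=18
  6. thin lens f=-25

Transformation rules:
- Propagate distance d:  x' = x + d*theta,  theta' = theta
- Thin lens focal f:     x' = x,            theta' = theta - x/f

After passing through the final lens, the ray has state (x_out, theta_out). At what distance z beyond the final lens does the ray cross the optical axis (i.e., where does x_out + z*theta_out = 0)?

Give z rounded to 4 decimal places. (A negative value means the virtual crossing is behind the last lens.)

Answer: 1.6525

Derivation:
Initial: x=8.0000 theta=0.0000
After 1 (propagate distance d=7): x=8.0000 theta=0.0000
After 2 (thin lens f=47): x=8.0000 theta=-8/47 (≈-0.1702)
After 3 (propagate distance d=13): x=272/47 (≈5.7872) theta=-8/47 (≈-0.1702)
After 4 (thin lens f=46): x=272/47 (≈5.7872) theta=-320/1081 (≈-0.2960)
After 5 (propagate distance d=18): x=496/1081 (≈0.4588) theta=-320/1081 (≈-0.2960)
After 6 (thin lens f=-25): x=496/1081 (≈0.4588) theta=-7504/27025 (≈-0.2777)
z_focus = -x_out/theta_out = -(496/1081)/(-7504/27025) = 775/469 ≈ 1.6525
Rounded to 4 decimal places: z = 1.6525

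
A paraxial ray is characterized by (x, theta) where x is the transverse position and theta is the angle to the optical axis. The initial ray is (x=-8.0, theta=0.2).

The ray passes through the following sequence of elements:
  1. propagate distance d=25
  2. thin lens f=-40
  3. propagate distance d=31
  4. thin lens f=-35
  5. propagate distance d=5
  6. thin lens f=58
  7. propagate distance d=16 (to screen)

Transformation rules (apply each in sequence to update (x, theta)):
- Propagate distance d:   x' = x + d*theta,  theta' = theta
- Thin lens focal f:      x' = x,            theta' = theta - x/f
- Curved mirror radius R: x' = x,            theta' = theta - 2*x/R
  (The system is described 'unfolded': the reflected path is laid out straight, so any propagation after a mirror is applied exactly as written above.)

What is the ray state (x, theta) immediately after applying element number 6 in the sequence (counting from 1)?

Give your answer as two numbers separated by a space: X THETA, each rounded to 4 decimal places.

Answer: 1.6250 0.1220

Derivation:
Initial: x=-8.0000 theta=0.2000
After 1 (propagate distance d=25): x=-3.0000 theta=0.2000
After 2 (thin lens f=-40): x=-3.0000 theta=0.1250
After 3 (propagate distance d=31): x=0.8750 theta=0.1250
After 4 (thin lens f=-35): x=0.8750 theta=0.1500
After 5 (propagate distance d=5): x=1.6250 theta=0.1500
After 6 (thin lens f=58): x=1.6250 theta=283/2320 (≈0.1220)
Rounded to 4 decimal places: x = 1.6250, theta = 0.1220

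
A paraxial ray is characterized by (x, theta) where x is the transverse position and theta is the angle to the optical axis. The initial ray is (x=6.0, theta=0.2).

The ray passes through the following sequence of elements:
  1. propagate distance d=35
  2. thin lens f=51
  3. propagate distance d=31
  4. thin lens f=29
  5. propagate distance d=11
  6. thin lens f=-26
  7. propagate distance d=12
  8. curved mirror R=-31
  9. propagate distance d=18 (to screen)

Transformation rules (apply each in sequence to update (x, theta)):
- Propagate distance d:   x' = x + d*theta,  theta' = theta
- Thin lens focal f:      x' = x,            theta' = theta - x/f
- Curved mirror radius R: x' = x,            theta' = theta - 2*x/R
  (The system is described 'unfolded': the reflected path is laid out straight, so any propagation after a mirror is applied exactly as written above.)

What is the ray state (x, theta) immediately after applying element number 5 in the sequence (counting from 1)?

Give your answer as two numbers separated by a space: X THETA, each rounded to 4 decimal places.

Answer: 6.4087 -0.4445

Derivation:
Initial: x=6.0000 theta=0.2000
After 1 (propagate distance d=35): x=13.0000 theta=0.2000
After 2 (thin lens f=51): x=13.0000 theta=-14/255 (≈-0.0549)
After 3 (propagate distance d=31): x=2881/255 (≈11.2980) theta=-14/255 (≈-0.0549)
After 4 (thin lens f=29): x=2881/255 (≈11.2980) theta=-3287/7395 (≈-0.4445)
After 5 (propagate distance d=11): x=47392/7395 (≈6.4087) theta=-3287/7395 (≈-0.4445)
Rounded to 4 decimal places: x = 6.4087, theta = -0.4445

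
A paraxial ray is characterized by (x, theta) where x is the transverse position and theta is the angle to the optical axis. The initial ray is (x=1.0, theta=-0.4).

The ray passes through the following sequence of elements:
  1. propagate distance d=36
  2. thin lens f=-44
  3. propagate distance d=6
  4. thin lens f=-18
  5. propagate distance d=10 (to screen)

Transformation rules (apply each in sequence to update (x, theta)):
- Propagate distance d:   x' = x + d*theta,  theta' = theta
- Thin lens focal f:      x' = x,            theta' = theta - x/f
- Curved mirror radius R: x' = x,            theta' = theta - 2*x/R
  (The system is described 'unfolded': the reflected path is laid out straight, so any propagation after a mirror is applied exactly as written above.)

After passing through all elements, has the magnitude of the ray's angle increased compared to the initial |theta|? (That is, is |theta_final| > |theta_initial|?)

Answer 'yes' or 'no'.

Initial: x=1.0000 theta=-0.4000
After 1 (propagate distance d=36): x=-13.4000 theta=-0.4000
After 2 (thin lens f=-44): x=-13.4000 theta=-31/44 (≈-0.7045)
After 3 (propagate distance d=6): x=-1939/110 (≈-17.6273) theta=-31/44 (≈-0.7045)
After 4 (thin lens f=-18): x=-1939/110 (≈-17.6273) theta=-1667/990 (≈-1.6838)
After 5 (propagate distance d=10 (to screen)): x=-34121/990 (≈-34.4657) theta=-1667/990 (≈-1.6838)
|theta_initial|=0.4000 |theta_final|=1667/990 (≈1.6838) -> increased

Answer: yes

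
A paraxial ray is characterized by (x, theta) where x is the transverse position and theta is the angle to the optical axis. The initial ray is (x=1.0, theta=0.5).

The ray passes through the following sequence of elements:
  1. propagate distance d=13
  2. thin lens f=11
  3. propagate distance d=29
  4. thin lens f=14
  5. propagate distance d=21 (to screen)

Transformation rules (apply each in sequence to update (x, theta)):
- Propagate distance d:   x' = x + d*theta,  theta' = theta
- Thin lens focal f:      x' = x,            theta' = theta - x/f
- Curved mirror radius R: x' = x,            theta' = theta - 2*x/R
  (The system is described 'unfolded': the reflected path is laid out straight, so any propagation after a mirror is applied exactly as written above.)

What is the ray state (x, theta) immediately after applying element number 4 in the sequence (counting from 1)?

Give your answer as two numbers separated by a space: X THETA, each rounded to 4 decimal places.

Answer: 2.2273 -0.3409

Derivation:
Initial: x=1.0000 theta=0.5000
After 1 (propagate distance d=13): x=7.5000 theta=0.5000
After 2 (thin lens f=11): x=7.5000 theta=-2/11 (≈-0.1818)
After 3 (propagate distance d=29): x=49/22 (≈2.2273) theta=-2/11 (≈-0.1818)
After 4 (thin lens f=14): x=49/22 (≈2.2273) theta=-15/44 (≈-0.3409)
Rounded to 4 decimal places: x = 2.2273, theta = -0.3409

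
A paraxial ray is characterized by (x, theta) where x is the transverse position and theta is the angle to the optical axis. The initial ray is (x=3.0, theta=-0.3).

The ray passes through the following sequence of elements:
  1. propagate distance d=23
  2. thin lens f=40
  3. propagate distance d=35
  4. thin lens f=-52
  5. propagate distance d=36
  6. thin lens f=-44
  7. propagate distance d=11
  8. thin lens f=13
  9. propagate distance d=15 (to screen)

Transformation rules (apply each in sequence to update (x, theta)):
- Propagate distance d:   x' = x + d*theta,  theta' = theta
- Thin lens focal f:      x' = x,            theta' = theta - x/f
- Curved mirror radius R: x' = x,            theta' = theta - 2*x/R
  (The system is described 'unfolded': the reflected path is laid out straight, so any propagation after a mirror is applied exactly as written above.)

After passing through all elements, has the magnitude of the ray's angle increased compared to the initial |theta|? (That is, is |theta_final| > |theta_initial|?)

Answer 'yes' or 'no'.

Answer: yes

Derivation:
Initial: x=3.0000 theta=-0.3000
After 1 (propagate distance d=23): x=-3.9000 theta=-0.3000
After 2 (thin lens f=40): x=-3.9000 theta=-0.2025
After 3 (propagate distance d=35): x=-10.9875 theta=-0.2025
After 4 (thin lens f=-52): x=-10.9875 theta=-8607/20800 (≈-0.4138)
After 5 (propagate distance d=36): x=-67299/2600 (≈-25.8842) theta=-8607/20800 (≈-0.4138)
After 6 (thin lens f=-44): x=-67299/2600 (≈-25.8842) theta=-9171/9152 (≈-1.0021)
After 7 (propagate distance d=11): x=-767667/20800 (≈-36.9071) theta=-9171/9152 (≈-1.0021)
After 8 (thin lens f=13): x=-767667/20800 (≈-36.9071) theta=2731881/1487200 (≈1.8369)
After 9 (propagate distance d=15 (to screen)): x=-27819951/2974400 (≈-9.3531) theta=2731881/1487200 (≈1.8369)
|theta_initial|=0.3000 |theta_final|=2731881/1487200 (≈1.8369) -> increased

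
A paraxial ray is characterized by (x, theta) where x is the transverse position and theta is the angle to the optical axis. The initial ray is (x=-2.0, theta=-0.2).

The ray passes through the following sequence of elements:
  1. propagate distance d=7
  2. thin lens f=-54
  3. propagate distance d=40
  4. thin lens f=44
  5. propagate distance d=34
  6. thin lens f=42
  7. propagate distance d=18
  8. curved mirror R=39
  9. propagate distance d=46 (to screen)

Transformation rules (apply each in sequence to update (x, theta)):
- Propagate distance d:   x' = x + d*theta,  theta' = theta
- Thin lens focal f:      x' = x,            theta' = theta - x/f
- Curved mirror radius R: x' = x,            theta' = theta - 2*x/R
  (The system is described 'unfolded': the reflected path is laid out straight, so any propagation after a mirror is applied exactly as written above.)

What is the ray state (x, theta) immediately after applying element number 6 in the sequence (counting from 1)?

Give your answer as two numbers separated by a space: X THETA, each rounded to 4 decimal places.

Answer: -12.1040 0.3416

Derivation:
Initial: x=-2.0000 theta=-0.2000
After 1 (propagate distance d=7): x=-3.4000 theta=-0.2000
After 2 (thin lens f=-54): x=-3.4000 theta=-71/270 (≈-0.2630)
After 3 (propagate distance d=40): x=-1879/135 (≈-13.9185) theta=-71/270 (≈-0.2630)
After 4 (thin lens f=44): x=-1879/135 (≈-13.9185) theta=317/5940 (≈0.0534)
After 5 (propagate distance d=34): x=-11983/990 (≈-12.1040) theta=317/5940 (≈0.0534)
After 6 (thin lens f=42): x=-11983/990 (≈-12.1040) theta=263/770 (≈0.3416)
Rounded to 4 decimal places: x = -12.1040, theta = 0.3416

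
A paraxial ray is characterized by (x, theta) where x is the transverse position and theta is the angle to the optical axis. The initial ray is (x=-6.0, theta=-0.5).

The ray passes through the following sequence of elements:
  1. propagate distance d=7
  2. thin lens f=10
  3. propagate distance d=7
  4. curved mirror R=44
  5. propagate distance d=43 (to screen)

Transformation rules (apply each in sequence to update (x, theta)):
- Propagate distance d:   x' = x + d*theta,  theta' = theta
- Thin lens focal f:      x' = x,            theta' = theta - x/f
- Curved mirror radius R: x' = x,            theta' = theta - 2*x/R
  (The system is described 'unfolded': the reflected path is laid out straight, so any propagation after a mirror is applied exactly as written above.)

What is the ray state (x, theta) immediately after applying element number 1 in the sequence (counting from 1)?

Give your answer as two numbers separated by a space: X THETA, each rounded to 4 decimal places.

Answer: -9.5000 -0.5000

Derivation:
Initial: x=-6.0000 theta=-0.5000
After 1 (propagate distance d=7): x=-9.5000 theta=-0.5000
Rounded to 4 decimal places: x = -9.5000, theta = -0.5000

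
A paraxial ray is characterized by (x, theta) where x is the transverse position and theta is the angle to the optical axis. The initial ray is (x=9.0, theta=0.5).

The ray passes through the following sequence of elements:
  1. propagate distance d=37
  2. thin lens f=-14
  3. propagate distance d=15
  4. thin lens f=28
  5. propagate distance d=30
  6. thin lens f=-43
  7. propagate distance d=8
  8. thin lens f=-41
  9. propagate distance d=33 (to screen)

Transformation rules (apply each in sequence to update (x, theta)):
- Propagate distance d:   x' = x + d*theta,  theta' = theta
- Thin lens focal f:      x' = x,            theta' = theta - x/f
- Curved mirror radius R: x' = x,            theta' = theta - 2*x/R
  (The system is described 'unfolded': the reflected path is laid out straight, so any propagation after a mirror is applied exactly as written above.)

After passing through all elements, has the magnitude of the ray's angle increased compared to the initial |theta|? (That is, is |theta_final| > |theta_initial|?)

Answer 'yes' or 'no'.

Answer: yes

Derivation:
Initial: x=9.0000 theta=0.5000
After 1 (propagate distance d=37): x=27.5000 theta=0.5000
After 2 (thin lens f=-14): x=27.5000 theta=69/28 (≈2.4643)
After 3 (propagate distance d=15): x=1805/28 (≈64.4643) theta=69/28 (≈2.4643)
After 4 (thin lens f=28): x=1805/28 (≈64.4643) theta=127/784 (≈0.1620)
After 5 (propagate distance d=30): x=27175/392 (≈69.3240) theta=127/784 (≈0.1620)
After 6 (thin lens f=-43): x=27175/392 (≈69.3240) theta=59811/33712 (≈1.7742)
After 7 (propagate distance d=8): x=1407769/16856 (≈83.5174) theta=59811/33712 (≈1.7742)
After 8 (thin lens f=-41): x=1407769/16856 (≈83.5174) theta=5267789/1382192 (≈3.8112)
After 9 (propagate distance d=33 (to screen)): x=289274095/1382192 (≈209.2865) theta=5267789/1382192 (≈3.8112)
|theta_initial|=0.5000 |theta_final|=5267789/1382192 (≈3.8112) -> increased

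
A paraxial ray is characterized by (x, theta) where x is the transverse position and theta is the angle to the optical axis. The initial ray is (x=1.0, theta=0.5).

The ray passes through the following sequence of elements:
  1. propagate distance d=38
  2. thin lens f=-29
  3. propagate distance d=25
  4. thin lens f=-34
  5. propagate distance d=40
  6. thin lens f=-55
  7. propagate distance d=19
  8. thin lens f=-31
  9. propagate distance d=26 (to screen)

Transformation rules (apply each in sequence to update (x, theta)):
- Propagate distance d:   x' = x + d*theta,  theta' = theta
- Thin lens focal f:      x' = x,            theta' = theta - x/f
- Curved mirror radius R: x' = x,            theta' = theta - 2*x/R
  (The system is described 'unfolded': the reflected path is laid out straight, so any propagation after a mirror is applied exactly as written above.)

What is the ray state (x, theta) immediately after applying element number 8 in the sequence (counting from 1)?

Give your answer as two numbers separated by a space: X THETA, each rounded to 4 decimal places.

Answer: 260.0850 13.8761

Derivation:
Initial: x=1.0000 theta=0.5000
After 1 (propagate distance d=38): x=20.0000 theta=0.5000
After 2 (thin lens f=-29): x=20.0000 theta=69/58 (≈1.1897)
After 3 (propagate distance d=25): x=2885/58 (≈49.7414) theta=69/58 (≈1.1897)
After 4 (thin lens f=-34): x=2885/58 (≈49.7414) theta=5231/1972 (≈2.6526)
After 5 (propagate distance d=40): x=153665/986 (≈155.8469) theta=5231/1972 (≈2.6526)
After 6 (thin lens f=-55): x=153665/986 (≈155.8469) theta=119007/21692 (≈5.4862)
After 7 (propagate distance d=19): x=5641763/21692 (≈260.0850) theta=119007/21692 (≈5.4862)
After 8 (thin lens f=-31): x=5641763/21692 (≈260.0850) theta=2332745/168113 (≈13.8761)
Rounded to 4 decimal places: x = 260.0850, theta = 13.8761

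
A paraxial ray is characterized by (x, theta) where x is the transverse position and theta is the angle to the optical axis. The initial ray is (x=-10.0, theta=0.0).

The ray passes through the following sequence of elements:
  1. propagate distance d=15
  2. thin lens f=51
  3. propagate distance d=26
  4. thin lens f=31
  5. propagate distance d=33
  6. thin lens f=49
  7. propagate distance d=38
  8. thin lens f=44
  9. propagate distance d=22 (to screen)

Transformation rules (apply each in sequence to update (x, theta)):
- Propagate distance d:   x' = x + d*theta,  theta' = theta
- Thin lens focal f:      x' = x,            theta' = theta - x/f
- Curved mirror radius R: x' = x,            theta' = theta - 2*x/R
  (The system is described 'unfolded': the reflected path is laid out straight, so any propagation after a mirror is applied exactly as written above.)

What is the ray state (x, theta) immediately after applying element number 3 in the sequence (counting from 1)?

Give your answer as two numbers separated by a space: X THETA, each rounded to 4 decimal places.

Answer: -4.9020 0.1961

Derivation:
Initial: x=-10.0000 theta=0.0000
After 1 (propagate distance d=15): x=-10.0000 theta=0.0000
After 2 (thin lens f=51): x=-10.0000 theta=10/51 (≈0.1961)
After 3 (propagate distance d=26): x=-250/51 (≈-4.9020) theta=10/51 (≈0.1961)
Rounded to 4 decimal places: x = -4.9020, theta = 0.1961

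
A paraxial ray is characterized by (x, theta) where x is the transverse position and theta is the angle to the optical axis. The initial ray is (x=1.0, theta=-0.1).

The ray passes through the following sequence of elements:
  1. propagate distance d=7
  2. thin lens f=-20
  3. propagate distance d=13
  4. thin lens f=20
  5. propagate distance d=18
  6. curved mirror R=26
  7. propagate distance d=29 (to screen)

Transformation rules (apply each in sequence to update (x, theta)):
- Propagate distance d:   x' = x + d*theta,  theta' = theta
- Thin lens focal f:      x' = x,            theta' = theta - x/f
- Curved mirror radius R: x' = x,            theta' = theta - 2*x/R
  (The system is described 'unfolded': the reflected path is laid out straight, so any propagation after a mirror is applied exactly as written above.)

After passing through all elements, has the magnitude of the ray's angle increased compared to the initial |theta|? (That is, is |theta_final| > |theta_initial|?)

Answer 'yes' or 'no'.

Answer: no

Derivation:
Initial: x=1.0000 theta=-0.1000
After 1 (propagate distance d=7): x=0.3000 theta=-0.1000
After 2 (thin lens f=-20): x=0.3000 theta=-0.0850
After 3 (propagate distance d=13): x=-0.8050 theta=-0.0850
After 4 (thin lens f=20): x=-0.8050 theta=-179/4000 (≈-0.0448)
After 5 (propagate distance d=18): x=-1.6105 theta=-179/4000 (≈-0.0448)
After 6 (curved mirror R=26): x=-1.6105 theta=823/10400 (≈0.0791)
After 7 (propagate distance d=29 (to screen)): x=35589/52000 (≈0.6844) theta=823/10400 (≈0.0791)
|theta_initial|=0.1000 |theta_final|=823/10400 (≈0.0791) -> not increased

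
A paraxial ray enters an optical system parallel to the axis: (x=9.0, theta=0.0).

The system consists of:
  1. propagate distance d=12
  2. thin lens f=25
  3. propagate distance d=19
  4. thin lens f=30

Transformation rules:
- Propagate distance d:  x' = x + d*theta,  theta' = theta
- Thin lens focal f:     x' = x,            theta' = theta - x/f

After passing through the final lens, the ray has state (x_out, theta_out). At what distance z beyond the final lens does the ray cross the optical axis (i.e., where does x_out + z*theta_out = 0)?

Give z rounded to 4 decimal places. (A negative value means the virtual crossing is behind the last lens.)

Initial: x=9.0000 theta=0.0000
After 1 (propagate distance d=12): x=9.0000 theta=0.0000
After 2 (thin lens f=25): x=9.0000 theta=-0.3600
After 3 (propagate distance d=19): x=2.1600 theta=-0.3600
After 4 (thin lens f=30): x=2.1600 theta=-0.4320
z_focus = -x_out/theta_out = -(2.1600)/(-0.4320) = 5.0000
Rounded to 4 decimal places: z = 5.0000

Answer: 5.0000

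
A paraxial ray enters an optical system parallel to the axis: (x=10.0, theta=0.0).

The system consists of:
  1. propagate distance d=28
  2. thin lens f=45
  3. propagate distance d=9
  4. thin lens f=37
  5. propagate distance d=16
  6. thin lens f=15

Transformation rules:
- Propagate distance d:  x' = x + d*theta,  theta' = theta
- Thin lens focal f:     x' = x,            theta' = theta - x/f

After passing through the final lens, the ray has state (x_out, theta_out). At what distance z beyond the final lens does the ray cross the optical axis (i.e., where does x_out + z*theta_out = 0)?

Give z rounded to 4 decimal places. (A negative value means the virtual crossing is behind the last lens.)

Initial: x=10.0000 theta=0.0000
After 1 (propagate distance d=28): x=10.0000 theta=0.0000
After 2 (thin lens f=45): x=10.0000 theta=-2/9 (≈-0.2222)
After 3 (propagate distance d=9): x=8.0000 theta=-2/9 (≈-0.2222)
After 4 (thin lens f=37): x=8.0000 theta=-146/333 (≈-0.4384)
After 5 (propagate distance d=16): x=328/333 (≈0.9850) theta=-146/333 (≈-0.4384)
After 6 (thin lens f=15): x=328/333 (≈0.9850) theta=-2518/4995 (≈-0.5041)
z_focus = -x_out/theta_out = -(328/333)/(-2518/4995) = 2460/1259 ≈ 1.9539
Rounded to 4 decimal places: z = 1.9539

Answer: 1.9539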